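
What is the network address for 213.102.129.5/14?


IP:   11010101.01100110.10000001.00000101
Mask: 11111111.11111100.00000000.00000000
AND operation:
Net:  11010101.01100100.00000000.00000000
Network: 213.100.0.0/14


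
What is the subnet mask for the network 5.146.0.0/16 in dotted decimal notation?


/16 means 16 network bits, 16 host bits
Binary: 11111111111111110000000000000000
Mask: 255.255.0.0


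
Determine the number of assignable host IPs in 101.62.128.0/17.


Host bits = 32 - 17 = 15
Total addresses = 2^15 = 32768
Usable = total - 2 (network and broadcast)
Usable hosts: 32766


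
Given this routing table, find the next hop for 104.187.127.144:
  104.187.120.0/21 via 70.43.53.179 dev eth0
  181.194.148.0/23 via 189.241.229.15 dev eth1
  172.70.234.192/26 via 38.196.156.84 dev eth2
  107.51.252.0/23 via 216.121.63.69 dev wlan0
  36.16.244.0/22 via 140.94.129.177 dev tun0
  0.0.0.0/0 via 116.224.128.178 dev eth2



Longest prefix match for 104.187.127.144:
  /21 104.187.120.0: MATCH
  /23 181.194.148.0: no
  /26 172.70.234.192: no
  /23 107.51.252.0: no
  /22 36.16.244.0: no
  /0 0.0.0.0: MATCH
Selected: next-hop 70.43.53.179 via eth0 (matched /21)


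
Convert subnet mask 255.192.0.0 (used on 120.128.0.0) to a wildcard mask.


Subnet mask: 255.192.0.0
Wildcard = 255.255.255.255 - subnet mask
255 - 255 = 0
255 - 192 = 63
255 - 0 = 255
255 - 0 = 255
Wildcard: 0.63.255.255


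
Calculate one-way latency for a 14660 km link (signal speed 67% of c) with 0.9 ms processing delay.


Speed = 0.67 * 3e5 km/s = 201000 km/s
Propagation delay = 14660 / 201000 = 0.0729 s = 72.9353 ms
Processing delay = 0.9 ms
Total one-way latency = 73.8353 ms


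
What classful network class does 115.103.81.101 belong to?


First octet: 115
Binary: 01110011
0xxxxxxx -> Class A (1-126)
Class A, default mask 255.0.0.0 (/8)


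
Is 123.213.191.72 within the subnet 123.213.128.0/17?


Subnet network: 123.213.128.0
Test IP AND mask: 123.213.128.0
Yes, 123.213.191.72 is in 123.213.128.0/17


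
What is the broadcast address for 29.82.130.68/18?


Network: 29.82.128.0/18
Host bits = 14
Set all host bits to 1:
Broadcast: 29.82.191.255


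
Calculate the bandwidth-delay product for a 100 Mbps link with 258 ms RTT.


BDP = bandwidth * RTT
= 100 Mbps * 258 ms
= 100 * 1e6 * 258 / 1000 bits
= 25800000 bits
= 3225000 bytes
= 3149.4141 KB
BDP = 25800000 bits (3225000 bytes)


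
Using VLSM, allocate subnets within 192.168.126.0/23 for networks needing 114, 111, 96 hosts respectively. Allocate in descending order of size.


114 hosts -> /25 (126 usable): 192.168.126.0/25
111 hosts -> /25 (126 usable): 192.168.126.128/25
96 hosts -> /25 (126 usable): 192.168.127.0/25
Allocation: 192.168.126.0/25 (114 hosts, 126 usable); 192.168.126.128/25 (111 hosts, 126 usable); 192.168.127.0/25 (96 hosts, 126 usable)


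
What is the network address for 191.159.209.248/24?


IP:   10111111.10011111.11010001.11111000
Mask: 11111111.11111111.11111111.00000000
AND operation:
Net:  10111111.10011111.11010001.00000000
Network: 191.159.209.0/24


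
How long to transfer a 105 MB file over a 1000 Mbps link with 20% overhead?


Effective throughput = 1000 * (1 - 20/100) = 800 Mbps
File size in Mb = 105 * 8 = 840 Mb
Time = 840 / 800
Time = 1.05 seconds


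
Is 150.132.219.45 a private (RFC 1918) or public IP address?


RFC 1918 private ranges:
  10.0.0.0/8 (10.0.0.0 - 10.255.255.255)
  172.16.0.0/12 (172.16.0.0 - 172.31.255.255)
  192.168.0.0/16 (192.168.0.0 - 192.168.255.255)
Public (not in any RFC 1918 range)


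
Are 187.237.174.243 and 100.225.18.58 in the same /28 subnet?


Mask: 255.255.255.240
187.237.174.243 AND mask = 187.237.174.240
100.225.18.58 AND mask = 100.225.18.48
No, different subnets (187.237.174.240 vs 100.225.18.48)


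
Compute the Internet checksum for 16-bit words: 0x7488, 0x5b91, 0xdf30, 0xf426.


Sum all words (with carry folding):
+ 0x7488 = 0x7488
+ 0x5b91 = 0xd019
+ 0xdf30 = 0xaf4a
+ 0xf426 = 0xa371
One's complement: ~0xa371
Checksum = 0x5c8e


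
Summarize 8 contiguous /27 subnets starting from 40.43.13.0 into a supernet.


Original prefix: /27
Number of subnets: 8 = 2^3
New prefix = 27 - 3 = 24
Supernet: 40.43.13.0/24


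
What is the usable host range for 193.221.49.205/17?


Network: 193.221.0.0
Broadcast: 193.221.127.255
First usable = network + 1
Last usable = broadcast - 1
Range: 193.221.0.1 to 193.221.127.254


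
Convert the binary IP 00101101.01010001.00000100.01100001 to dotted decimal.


00101101 = 45
01010001 = 81
00000100 = 4
01100001 = 97
IP: 45.81.4.97


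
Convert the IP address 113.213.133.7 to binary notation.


113 = 01110001
213 = 11010101
133 = 10000101
7 = 00000111
Binary: 01110001.11010101.10000101.00000111


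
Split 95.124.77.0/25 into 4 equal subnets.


New prefix = 25 + 2 = 27
Each subnet has 32 addresses
  95.124.77.0/27
  95.124.77.32/27
  95.124.77.64/27
  95.124.77.96/27
Subnets: 95.124.77.0/27, 95.124.77.32/27, 95.124.77.64/27, 95.124.77.96/27


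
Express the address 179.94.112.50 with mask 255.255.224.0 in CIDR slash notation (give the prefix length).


Binary: 11111111.11111111.11100000.00000000
Count leading 1s
Prefix: /19


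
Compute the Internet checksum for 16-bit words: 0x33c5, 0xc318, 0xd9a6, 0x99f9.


Sum all words (with carry folding):
+ 0x33c5 = 0x33c5
+ 0xc318 = 0xf6dd
+ 0xd9a6 = 0xd084
+ 0x99f9 = 0x6a7e
One's complement: ~0x6a7e
Checksum = 0x9581


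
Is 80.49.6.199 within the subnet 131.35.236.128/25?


Subnet network: 131.35.236.128
Test IP AND mask: 80.49.6.128
No, 80.49.6.199 is not in 131.35.236.128/25


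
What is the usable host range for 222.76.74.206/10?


Network: 222.64.0.0
Broadcast: 222.127.255.255
First usable = network + 1
Last usable = broadcast - 1
Range: 222.64.0.1 to 222.127.255.254


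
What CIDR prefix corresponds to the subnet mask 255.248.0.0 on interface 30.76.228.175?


Binary: 11111111.11111000.00000000.00000000
Count leading 1s
Prefix: /13


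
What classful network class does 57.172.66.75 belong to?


First octet: 57
Binary: 00111001
0xxxxxxx -> Class A (1-126)
Class A, default mask 255.0.0.0 (/8)


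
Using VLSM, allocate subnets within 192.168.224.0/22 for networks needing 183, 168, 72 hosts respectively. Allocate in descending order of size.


183 hosts -> /24 (254 usable): 192.168.224.0/24
168 hosts -> /24 (254 usable): 192.168.225.0/24
72 hosts -> /25 (126 usable): 192.168.226.0/25
Allocation: 192.168.224.0/24 (183 hosts, 254 usable); 192.168.225.0/24 (168 hosts, 254 usable); 192.168.226.0/25 (72 hosts, 126 usable)


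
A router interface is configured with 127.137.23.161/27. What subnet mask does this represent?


/27 means 27 network bits, 5 host bits
Binary: 11111111111111111111111111100000
Mask: 255.255.255.224


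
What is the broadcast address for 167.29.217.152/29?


Network: 167.29.217.152/29
Host bits = 3
Set all host bits to 1:
Broadcast: 167.29.217.159


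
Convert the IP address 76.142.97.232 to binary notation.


76 = 01001100
142 = 10001110
97 = 01100001
232 = 11101000
Binary: 01001100.10001110.01100001.11101000


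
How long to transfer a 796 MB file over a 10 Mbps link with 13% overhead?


Effective throughput = 10 * (1 - 13/100) = 8.7 Mbps
File size in Mb = 796 * 8 = 6368 Mb
Time = 6368 / 8.7
Time = 731.954 seconds


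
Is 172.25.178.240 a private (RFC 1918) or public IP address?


RFC 1918 private ranges:
  10.0.0.0/8 (10.0.0.0 - 10.255.255.255)
  172.16.0.0/12 (172.16.0.0 - 172.31.255.255)
  192.168.0.0/16 (192.168.0.0 - 192.168.255.255)
Private (in 172.16.0.0/12)


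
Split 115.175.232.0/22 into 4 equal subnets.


New prefix = 22 + 2 = 24
Each subnet has 256 addresses
  115.175.232.0/24
  115.175.233.0/24
  115.175.234.0/24
  115.175.235.0/24
Subnets: 115.175.232.0/24, 115.175.233.0/24, 115.175.234.0/24, 115.175.235.0/24


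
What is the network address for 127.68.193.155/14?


IP:   01111111.01000100.11000001.10011011
Mask: 11111111.11111100.00000000.00000000
AND operation:
Net:  01111111.01000100.00000000.00000000
Network: 127.68.0.0/14


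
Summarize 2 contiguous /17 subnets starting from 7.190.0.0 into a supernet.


Original prefix: /17
Number of subnets: 2 = 2^1
New prefix = 17 - 1 = 16
Supernet: 7.190.0.0/16


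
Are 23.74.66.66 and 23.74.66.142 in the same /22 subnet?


Mask: 255.255.252.0
23.74.66.66 AND mask = 23.74.64.0
23.74.66.142 AND mask = 23.74.64.0
Yes, same subnet (23.74.64.0)


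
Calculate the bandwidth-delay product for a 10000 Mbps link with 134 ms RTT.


BDP = bandwidth * RTT
= 10000 Mbps * 134 ms
= 10000 * 1e6 * 134 / 1000 bits
= 1340000000 bits
= 167500000 bytes
= 163574.2188 KB
BDP = 1340000000 bits (167500000 bytes)


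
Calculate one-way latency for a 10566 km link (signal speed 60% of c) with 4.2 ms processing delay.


Speed = 0.6 * 3e5 km/s = 180000 km/s
Propagation delay = 10566 / 180000 = 0.0587 s = 58.7 ms
Processing delay = 4.2 ms
Total one-way latency = 62.9 ms


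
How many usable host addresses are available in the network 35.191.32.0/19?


Host bits = 32 - 19 = 13
Total addresses = 2^13 = 8192
Usable = total - 2 (network and broadcast)
Usable hosts: 8190


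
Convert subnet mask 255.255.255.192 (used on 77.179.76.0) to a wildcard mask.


Subnet mask: 255.255.255.192
Wildcard = 255.255.255.255 - subnet mask
255 - 255 = 0
255 - 255 = 0
255 - 255 = 0
255 - 192 = 63
Wildcard: 0.0.0.63


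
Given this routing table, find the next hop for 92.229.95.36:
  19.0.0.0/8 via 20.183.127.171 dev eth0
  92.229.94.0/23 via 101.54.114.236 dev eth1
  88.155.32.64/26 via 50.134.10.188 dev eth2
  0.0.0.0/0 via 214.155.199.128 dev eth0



Longest prefix match for 92.229.95.36:
  /8 19.0.0.0: no
  /23 92.229.94.0: MATCH
  /26 88.155.32.64: no
  /0 0.0.0.0: MATCH
Selected: next-hop 101.54.114.236 via eth1 (matched /23)


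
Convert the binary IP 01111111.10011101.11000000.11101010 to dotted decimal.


01111111 = 127
10011101 = 157
11000000 = 192
11101010 = 234
IP: 127.157.192.234


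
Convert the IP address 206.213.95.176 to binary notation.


206 = 11001110
213 = 11010101
95 = 01011111
176 = 10110000
Binary: 11001110.11010101.01011111.10110000


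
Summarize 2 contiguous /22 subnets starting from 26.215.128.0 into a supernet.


Original prefix: /22
Number of subnets: 2 = 2^1
New prefix = 22 - 1 = 21
Supernet: 26.215.128.0/21


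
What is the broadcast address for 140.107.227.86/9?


Network: 140.0.0.0/9
Host bits = 23
Set all host bits to 1:
Broadcast: 140.127.255.255


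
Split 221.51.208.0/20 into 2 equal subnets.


New prefix = 20 + 1 = 21
Each subnet has 2048 addresses
  221.51.208.0/21
  221.51.216.0/21
Subnets: 221.51.208.0/21, 221.51.216.0/21


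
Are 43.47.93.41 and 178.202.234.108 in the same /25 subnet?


Mask: 255.255.255.128
43.47.93.41 AND mask = 43.47.93.0
178.202.234.108 AND mask = 178.202.234.0
No, different subnets (43.47.93.0 vs 178.202.234.0)


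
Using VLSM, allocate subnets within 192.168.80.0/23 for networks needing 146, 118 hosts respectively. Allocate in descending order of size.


146 hosts -> /24 (254 usable): 192.168.80.0/24
118 hosts -> /25 (126 usable): 192.168.81.0/25
Allocation: 192.168.80.0/24 (146 hosts, 254 usable); 192.168.81.0/25 (118 hosts, 126 usable)


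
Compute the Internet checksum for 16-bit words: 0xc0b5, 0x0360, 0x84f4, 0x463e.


Sum all words (with carry folding):
+ 0xc0b5 = 0xc0b5
+ 0x0360 = 0xc415
+ 0x84f4 = 0x490a
+ 0x463e = 0x8f48
One's complement: ~0x8f48
Checksum = 0x70b7


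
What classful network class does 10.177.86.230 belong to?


First octet: 10
Binary: 00001010
0xxxxxxx -> Class A (1-126)
Class A, default mask 255.0.0.0 (/8)


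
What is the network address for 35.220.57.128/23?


IP:   00100011.11011100.00111001.10000000
Mask: 11111111.11111111.11111110.00000000
AND operation:
Net:  00100011.11011100.00111000.00000000
Network: 35.220.56.0/23


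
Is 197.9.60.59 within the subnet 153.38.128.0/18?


Subnet network: 153.38.128.0
Test IP AND mask: 197.9.0.0
No, 197.9.60.59 is not in 153.38.128.0/18


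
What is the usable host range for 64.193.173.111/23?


Network: 64.193.172.0
Broadcast: 64.193.173.255
First usable = network + 1
Last usable = broadcast - 1
Range: 64.193.172.1 to 64.193.173.254


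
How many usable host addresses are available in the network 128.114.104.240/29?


Host bits = 32 - 29 = 3
Total addresses = 2^3 = 8
Usable = total - 2 (network and broadcast)
Usable hosts: 6


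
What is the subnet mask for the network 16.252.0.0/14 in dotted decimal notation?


/14 means 14 network bits, 18 host bits
Binary: 11111111111111000000000000000000
Mask: 255.252.0.0


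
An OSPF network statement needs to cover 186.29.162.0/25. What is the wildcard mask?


Subnet mask: 255.255.255.128
Wildcard = 255.255.255.255 - subnet mask
255 - 255 = 0
255 - 255 = 0
255 - 255 = 0
255 - 128 = 127
Wildcard: 0.0.0.127


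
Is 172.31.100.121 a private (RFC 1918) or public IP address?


RFC 1918 private ranges:
  10.0.0.0/8 (10.0.0.0 - 10.255.255.255)
  172.16.0.0/12 (172.16.0.0 - 172.31.255.255)
  192.168.0.0/16 (192.168.0.0 - 192.168.255.255)
Private (in 172.16.0.0/12)


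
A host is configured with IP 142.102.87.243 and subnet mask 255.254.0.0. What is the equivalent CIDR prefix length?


Binary: 11111111.11111110.00000000.00000000
Count leading 1s
Prefix: /15


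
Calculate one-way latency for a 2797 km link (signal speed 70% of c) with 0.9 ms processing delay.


Speed = 0.7 * 3e5 km/s = 210000 km/s
Propagation delay = 2797 / 210000 = 0.0133 s = 13.319 ms
Processing delay = 0.9 ms
Total one-way latency = 14.219 ms


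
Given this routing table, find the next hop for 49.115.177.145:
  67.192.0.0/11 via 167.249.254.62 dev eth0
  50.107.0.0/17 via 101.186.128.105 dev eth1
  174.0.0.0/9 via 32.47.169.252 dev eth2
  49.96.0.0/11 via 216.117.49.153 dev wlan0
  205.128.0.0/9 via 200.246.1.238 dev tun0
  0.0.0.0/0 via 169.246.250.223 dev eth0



Longest prefix match for 49.115.177.145:
  /11 67.192.0.0: no
  /17 50.107.0.0: no
  /9 174.0.0.0: no
  /11 49.96.0.0: MATCH
  /9 205.128.0.0: no
  /0 0.0.0.0: MATCH
Selected: next-hop 216.117.49.153 via wlan0 (matched /11)


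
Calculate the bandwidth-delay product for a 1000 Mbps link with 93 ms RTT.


BDP = bandwidth * RTT
= 1000 Mbps * 93 ms
= 1000 * 1e6 * 93 / 1000 bits
= 93000000 bits
= 11625000 bytes
= 11352.5391 KB
BDP = 93000000 bits (11625000 bytes)


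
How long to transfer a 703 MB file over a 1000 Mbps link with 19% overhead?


Effective throughput = 1000 * (1 - 19/100) = 810 Mbps
File size in Mb = 703 * 8 = 5624 Mb
Time = 5624 / 810
Time = 6.9432 seconds


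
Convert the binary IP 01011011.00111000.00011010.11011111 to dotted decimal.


01011011 = 91
00111000 = 56
00011010 = 26
11011111 = 223
IP: 91.56.26.223


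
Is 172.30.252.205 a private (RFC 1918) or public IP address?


RFC 1918 private ranges:
  10.0.0.0/8 (10.0.0.0 - 10.255.255.255)
  172.16.0.0/12 (172.16.0.0 - 172.31.255.255)
  192.168.0.0/16 (192.168.0.0 - 192.168.255.255)
Private (in 172.16.0.0/12)


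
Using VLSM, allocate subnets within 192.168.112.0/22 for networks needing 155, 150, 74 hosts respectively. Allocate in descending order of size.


155 hosts -> /24 (254 usable): 192.168.112.0/24
150 hosts -> /24 (254 usable): 192.168.113.0/24
74 hosts -> /25 (126 usable): 192.168.114.0/25
Allocation: 192.168.112.0/24 (155 hosts, 254 usable); 192.168.113.0/24 (150 hosts, 254 usable); 192.168.114.0/25 (74 hosts, 126 usable)


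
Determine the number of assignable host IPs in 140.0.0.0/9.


Host bits = 32 - 9 = 23
Total addresses = 2^23 = 8388608
Usable = total - 2 (network and broadcast)
Usable hosts: 8388606


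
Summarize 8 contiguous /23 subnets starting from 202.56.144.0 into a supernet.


Original prefix: /23
Number of subnets: 8 = 2^3
New prefix = 23 - 3 = 20
Supernet: 202.56.144.0/20


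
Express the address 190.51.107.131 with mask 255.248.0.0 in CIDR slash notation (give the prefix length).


Binary: 11111111.11111000.00000000.00000000
Count leading 1s
Prefix: /13


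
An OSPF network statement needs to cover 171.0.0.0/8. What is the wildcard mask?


Subnet mask: 255.0.0.0
Wildcard = 255.255.255.255 - subnet mask
255 - 255 = 0
255 - 0 = 255
255 - 0 = 255
255 - 0 = 255
Wildcard: 0.255.255.255


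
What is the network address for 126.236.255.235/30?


IP:   01111110.11101100.11111111.11101011
Mask: 11111111.11111111.11111111.11111100
AND operation:
Net:  01111110.11101100.11111111.11101000
Network: 126.236.255.232/30


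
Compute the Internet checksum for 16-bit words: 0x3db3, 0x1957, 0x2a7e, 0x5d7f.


Sum all words (with carry folding):
+ 0x3db3 = 0x3db3
+ 0x1957 = 0x570a
+ 0x2a7e = 0x8188
+ 0x5d7f = 0xdf07
One's complement: ~0xdf07
Checksum = 0x20f8


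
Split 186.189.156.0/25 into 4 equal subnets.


New prefix = 25 + 2 = 27
Each subnet has 32 addresses
  186.189.156.0/27
  186.189.156.32/27
  186.189.156.64/27
  186.189.156.96/27
Subnets: 186.189.156.0/27, 186.189.156.32/27, 186.189.156.64/27, 186.189.156.96/27


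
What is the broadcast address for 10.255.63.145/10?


Network: 10.192.0.0/10
Host bits = 22
Set all host bits to 1:
Broadcast: 10.255.255.255


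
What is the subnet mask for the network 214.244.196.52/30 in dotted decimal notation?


/30 means 30 network bits, 2 host bits
Binary: 11111111111111111111111111111100
Mask: 255.255.255.252


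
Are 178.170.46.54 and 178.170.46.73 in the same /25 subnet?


Mask: 255.255.255.128
178.170.46.54 AND mask = 178.170.46.0
178.170.46.73 AND mask = 178.170.46.0
Yes, same subnet (178.170.46.0)


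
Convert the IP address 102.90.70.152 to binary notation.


102 = 01100110
90 = 01011010
70 = 01000110
152 = 10011000
Binary: 01100110.01011010.01000110.10011000


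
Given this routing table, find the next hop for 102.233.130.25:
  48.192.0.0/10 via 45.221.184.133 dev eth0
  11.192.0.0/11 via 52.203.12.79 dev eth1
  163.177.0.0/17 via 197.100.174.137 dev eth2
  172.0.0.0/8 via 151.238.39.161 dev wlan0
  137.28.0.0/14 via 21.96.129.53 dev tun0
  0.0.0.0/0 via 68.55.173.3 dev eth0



Longest prefix match for 102.233.130.25:
  /10 48.192.0.0: no
  /11 11.192.0.0: no
  /17 163.177.0.0: no
  /8 172.0.0.0: no
  /14 137.28.0.0: no
  /0 0.0.0.0: MATCH
Selected: next-hop 68.55.173.3 via eth0 (matched /0)


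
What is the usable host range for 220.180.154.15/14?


Network: 220.180.0.0
Broadcast: 220.183.255.255
First usable = network + 1
Last usable = broadcast - 1
Range: 220.180.0.1 to 220.183.255.254


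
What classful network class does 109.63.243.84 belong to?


First octet: 109
Binary: 01101101
0xxxxxxx -> Class A (1-126)
Class A, default mask 255.0.0.0 (/8)


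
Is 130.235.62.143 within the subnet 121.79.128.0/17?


Subnet network: 121.79.128.0
Test IP AND mask: 130.235.0.0
No, 130.235.62.143 is not in 121.79.128.0/17


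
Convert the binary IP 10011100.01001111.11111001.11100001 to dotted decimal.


10011100 = 156
01001111 = 79
11111001 = 249
11100001 = 225
IP: 156.79.249.225


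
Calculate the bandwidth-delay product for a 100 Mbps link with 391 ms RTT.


BDP = bandwidth * RTT
= 100 Mbps * 391 ms
= 100 * 1e6 * 391 / 1000 bits
= 39100000 bits
= 4887500 bytes
= 4772.9492 KB
BDP = 39100000 bits (4887500 bytes)


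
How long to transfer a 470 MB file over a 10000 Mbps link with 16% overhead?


Effective throughput = 10000 * (1 - 16/100) = 8400 Mbps
File size in Mb = 470 * 8 = 3760 Mb
Time = 3760 / 8400
Time = 0.4476 seconds


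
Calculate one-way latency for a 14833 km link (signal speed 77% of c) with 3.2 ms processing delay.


Speed = 0.77 * 3e5 km/s = 231000 km/s
Propagation delay = 14833 / 231000 = 0.0642 s = 64.2121 ms
Processing delay = 3.2 ms
Total one-way latency = 67.4121 ms


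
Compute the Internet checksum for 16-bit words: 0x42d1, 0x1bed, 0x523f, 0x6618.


Sum all words (with carry folding):
+ 0x42d1 = 0x42d1
+ 0x1bed = 0x5ebe
+ 0x523f = 0xb0fd
+ 0x6618 = 0x1716
One's complement: ~0x1716
Checksum = 0xe8e9


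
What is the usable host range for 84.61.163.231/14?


Network: 84.60.0.0
Broadcast: 84.63.255.255
First usable = network + 1
Last usable = broadcast - 1
Range: 84.60.0.1 to 84.63.255.254


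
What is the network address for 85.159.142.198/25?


IP:   01010101.10011111.10001110.11000110
Mask: 11111111.11111111.11111111.10000000
AND operation:
Net:  01010101.10011111.10001110.10000000
Network: 85.159.142.128/25


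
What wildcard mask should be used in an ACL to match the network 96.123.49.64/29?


Subnet mask: 255.255.255.248
Wildcard = 255.255.255.255 - subnet mask
255 - 255 = 0
255 - 255 = 0
255 - 255 = 0
255 - 248 = 7
Wildcard: 0.0.0.7


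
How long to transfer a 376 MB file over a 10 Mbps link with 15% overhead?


Effective throughput = 10 * (1 - 15/100) = 8.5 Mbps
File size in Mb = 376 * 8 = 3008 Mb
Time = 3008 / 8.5
Time = 353.8824 seconds


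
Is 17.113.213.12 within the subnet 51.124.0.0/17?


Subnet network: 51.124.0.0
Test IP AND mask: 17.113.128.0
No, 17.113.213.12 is not in 51.124.0.0/17


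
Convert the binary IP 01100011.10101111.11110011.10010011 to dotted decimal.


01100011 = 99
10101111 = 175
11110011 = 243
10010011 = 147
IP: 99.175.243.147


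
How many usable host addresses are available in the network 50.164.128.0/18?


Host bits = 32 - 18 = 14
Total addresses = 2^14 = 16384
Usable = total - 2 (network and broadcast)
Usable hosts: 16382


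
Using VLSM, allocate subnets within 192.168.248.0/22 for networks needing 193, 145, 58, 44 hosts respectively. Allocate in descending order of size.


193 hosts -> /24 (254 usable): 192.168.248.0/24
145 hosts -> /24 (254 usable): 192.168.249.0/24
58 hosts -> /26 (62 usable): 192.168.250.0/26
44 hosts -> /26 (62 usable): 192.168.250.64/26
Allocation: 192.168.248.0/24 (193 hosts, 254 usable); 192.168.249.0/24 (145 hosts, 254 usable); 192.168.250.0/26 (58 hosts, 62 usable); 192.168.250.64/26 (44 hosts, 62 usable)


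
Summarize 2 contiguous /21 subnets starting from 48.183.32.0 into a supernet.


Original prefix: /21
Number of subnets: 2 = 2^1
New prefix = 21 - 1 = 20
Supernet: 48.183.32.0/20


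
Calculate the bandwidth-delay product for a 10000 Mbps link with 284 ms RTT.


BDP = bandwidth * RTT
= 10000 Mbps * 284 ms
= 10000 * 1e6 * 284 / 1000 bits
= 2840000000 bits
= 355000000 bytes
= 346679.6875 KB
BDP = 2840000000 bits (355000000 bytes)


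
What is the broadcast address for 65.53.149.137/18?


Network: 65.53.128.0/18
Host bits = 14
Set all host bits to 1:
Broadcast: 65.53.191.255


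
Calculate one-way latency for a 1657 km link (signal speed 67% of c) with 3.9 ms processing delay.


Speed = 0.67 * 3e5 km/s = 201000 km/s
Propagation delay = 1657 / 201000 = 0.0082 s = 8.2438 ms
Processing delay = 3.9 ms
Total one-way latency = 12.1438 ms


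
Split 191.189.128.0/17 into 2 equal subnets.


New prefix = 17 + 1 = 18
Each subnet has 16384 addresses
  191.189.128.0/18
  191.189.192.0/18
Subnets: 191.189.128.0/18, 191.189.192.0/18


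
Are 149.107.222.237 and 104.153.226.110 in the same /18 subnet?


Mask: 255.255.192.0
149.107.222.237 AND mask = 149.107.192.0
104.153.226.110 AND mask = 104.153.192.0
No, different subnets (149.107.192.0 vs 104.153.192.0)


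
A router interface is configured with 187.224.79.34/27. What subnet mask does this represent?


/27 means 27 network bits, 5 host bits
Binary: 11111111111111111111111111100000
Mask: 255.255.255.224


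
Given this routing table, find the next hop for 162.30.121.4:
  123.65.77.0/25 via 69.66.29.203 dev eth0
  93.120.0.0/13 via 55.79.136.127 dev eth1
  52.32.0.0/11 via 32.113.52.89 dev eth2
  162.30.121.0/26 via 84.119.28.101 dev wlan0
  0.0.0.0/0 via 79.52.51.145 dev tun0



Longest prefix match for 162.30.121.4:
  /25 123.65.77.0: no
  /13 93.120.0.0: no
  /11 52.32.0.0: no
  /26 162.30.121.0: MATCH
  /0 0.0.0.0: MATCH
Selected: next-hop 84.119.28.101 via wlan0 (matched /26)


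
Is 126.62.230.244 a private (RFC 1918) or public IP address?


RFC 1918 private ranges:
  10.0.0.0/8 (10.0.0.0 - 10.255.255.255)
  172.16.0.0/12 (172.16.0.0 - 172.31.255.255)
  192.168.0.0/16 (192.168.0.0 - 192.168.255.255)
Public (not in any RFC 1918 range)


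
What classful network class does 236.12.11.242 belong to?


First octet: 236
Binary: 11101100
1110xxxx -> Class D (224-239)
Class D (multicast), default mask N/A


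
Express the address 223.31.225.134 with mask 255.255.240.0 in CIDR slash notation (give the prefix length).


Binary: 11111111.11111111.11110000.00000000
Count leading 1s
Prefix: /20


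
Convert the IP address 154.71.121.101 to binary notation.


154 = 10011010
71 = 01000111
121 = 01111001
101 = 01100101
Binary: 10011010.01000111.01111001.01100101


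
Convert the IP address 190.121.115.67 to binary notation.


190 = 10111110
121 = 01111001
115 = 01110011
67 = 01000011
Binary: 10111110.01111001.01110011.01000011


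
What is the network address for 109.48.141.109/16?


IP:   01101101.00110000.10001101.01101101
Mask: 11111111.11111111.00000000.00000000
AND operation:
Net:  01101101.00110000.00000000.00000000
Network: 109.48.0.0/16


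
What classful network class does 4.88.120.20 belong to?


First octet: 4
Binary: 00000100
0xxxxxxx -> Class A (1-126)
Class A, default mask 255.0.0.0 (/8)


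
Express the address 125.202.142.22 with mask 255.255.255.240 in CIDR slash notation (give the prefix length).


Binary: 11111111.11111111.11111111.11110000
Count leading 1s
Prefix: /28


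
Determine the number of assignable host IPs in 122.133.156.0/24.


Host bits = 32 - 24 = 8
Total addresses = 2^8 = 256
Usable = total - 2 (network and broadcast)
Usable hosts: 254


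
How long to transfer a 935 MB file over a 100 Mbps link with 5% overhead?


Effective throughput = 100 * (1 - 5/100) = 95 Mbps
File size in Mb = 935 * 8 = 7480 Mb
Time = 7480 / 95
Time = 78.7368 seconds


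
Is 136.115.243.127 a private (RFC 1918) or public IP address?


RFC 1918 private ranges:
  10.0.0.0/8 (10.0.0.0 - 10.255.255.255)
  172.16.0.0/12 (172.16.0.0 - 172.31.255.255)
  192.168.0.0/16 (192.168.0.0 - 192.168.255.255)
Public (not in any RFC 1918 range)


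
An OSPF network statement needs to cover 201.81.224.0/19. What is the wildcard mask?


Subnet mask: 255.255.224.0
Wildcard = 255.255.255.255 - subnet mask
255 - 255 = 0
255 - 255 = 0
255 - 224 = 31
255 - 0 = 255
Wildcard: 0.0.31.255


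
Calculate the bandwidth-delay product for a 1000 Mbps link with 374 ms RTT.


BDP = bandwidth * RTT
= 1000 Mbps * 374 ms
= 1000 * 1e6 * 374 / 1000 bits
= 374000000 bits
= 46750000 bytes
= 45654.2969 KB
BDP = 374000000 bits (46750000 bytes)


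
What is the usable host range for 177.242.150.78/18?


Network: 177.242.128.0
Broadcast: 177.242.191.255
First usable = network + 1
Last usable = broadcast - 1
Range: 177.242.128.1 to 177.242.191.254


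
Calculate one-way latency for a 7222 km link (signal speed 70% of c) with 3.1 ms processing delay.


Speed = 0.7 * 3e5 km/s = 210000 km/s
Propagation delay = 7222 / 210000 = 0.0344 s = 34.3905 ms
Processing delay = 3.1 ms
Total one-way latency = 37.4905 ms


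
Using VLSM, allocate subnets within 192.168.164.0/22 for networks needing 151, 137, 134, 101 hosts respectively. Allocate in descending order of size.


151 hosts -> /24 (254 usable): 192.168.164.0/24
137 hosts -> /24 (254 usable): 192.168.165.0/24
134 hosts -> /24 (254 usable): 192.168.166.0/24
101 hosts -> /25 (126 usable): 192.168.167.0/25
Allocation: 192.168.164.0/24 (151 hosts, 254 usable); 192.168.165.0/24 (137 hosts, 254 usable); 192.168.166.0/24 (134 hosts, 254 usable); 192.168.167.0/25 (101 hosts, 126 usable)


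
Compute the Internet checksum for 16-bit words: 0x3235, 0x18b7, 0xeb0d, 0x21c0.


Sum all words (with carry folding):
+ 0x3235 = 0x3235
+ 0x18b7 = 0x4aec
+ 0xeb0d = 0x35fa
+ 0x21c0 = 0x57ba
One's complement: ~0x57ba
Checksum = 0xa845


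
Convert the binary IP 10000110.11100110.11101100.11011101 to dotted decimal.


10000110 = 134
11100110 = 230
11101100 = 236
11011101 = 221
IP: 134.230.236.221


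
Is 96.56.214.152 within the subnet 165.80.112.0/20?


Subnet network: 165.80.112.0
Test IP AND mask: 96.56.208.0
No, 96.56.214.152 is not in 165.80.112.0/20


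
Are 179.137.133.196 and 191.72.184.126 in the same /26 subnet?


Mask: 255.255.255.192
179.137.133.196 AND mask = 179.137.133.192
191.72.184.126 AND mask = 191.72.184.64
No, different subnets (179.137.133.192 vs 191.72.184.64)


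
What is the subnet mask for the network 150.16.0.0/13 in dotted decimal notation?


/13 means 13 network bits, 19 host bits
Binary: 11111111111110000000000000000000
Mask: 255.248.0.0


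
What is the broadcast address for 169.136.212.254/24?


Network: 169.136.212.0/24
Host bits = 8
Set all host bits to 1:
Broadcast: 169.136.212.255


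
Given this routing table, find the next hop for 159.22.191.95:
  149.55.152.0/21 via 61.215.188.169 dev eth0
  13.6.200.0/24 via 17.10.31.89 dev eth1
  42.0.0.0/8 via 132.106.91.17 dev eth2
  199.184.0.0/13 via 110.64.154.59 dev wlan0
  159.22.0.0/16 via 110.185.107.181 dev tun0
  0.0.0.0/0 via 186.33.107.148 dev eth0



Longest prefix match for 159.22.191.95:
  /21 149.55.152.0: no
  /24 13.6.200.0: no
  /8 42.0.0.0: no
  /13 199.184.0.0: no
  /16 159.22.0.0: MATCH
  /0 0.0.0.0: MATCH
Selected: next-hop 110.185.107.181 via tun0 (matched /16)


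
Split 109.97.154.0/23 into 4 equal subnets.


New prefix = 23 + 2 = 25
Each subnet has 128 addresses
  109.97.154.0/25
  109.97.154.128/25
  109.97.155.0/25
  109.97.155.128/25
Subnets: 109.97.154.0/25, 109.97.154.128/25, 109.97.155.0/25, 109.97.155.128/25


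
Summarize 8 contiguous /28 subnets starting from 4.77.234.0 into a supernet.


Original prefix: /28
Number of subnets: 8 = 2^3
New prefix = 28 - 3 = 25
Supernet: 4.77.234.0/25


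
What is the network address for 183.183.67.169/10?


IP:   10110111.10110111.01000011.10101001
Mask: 11111111.11000000.00000000.00000000
AND operation:
Net:  10110111.10000000.00000000.00000000
Network: 183.128.0.0/10


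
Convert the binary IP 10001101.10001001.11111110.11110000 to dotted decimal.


10001101 = 141
10001001 = 137
11111110 = 254
11110000 = 240
IP: 141.137.254.240


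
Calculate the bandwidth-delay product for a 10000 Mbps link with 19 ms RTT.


BDP = bandwidth * RTT
= 10000 Mbps * 19 ms
= 10000 * 1e6 * 19 / 1000 bits
= 190000000 bits
= 23750000 bytes
= 23193.3594 KB
BDP = 190000000 bits (23750000 bytes)


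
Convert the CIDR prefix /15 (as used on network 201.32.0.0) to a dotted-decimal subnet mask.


/15 means 15 network bits, 17 host bits
Binary: 11111111111111100000000000000000
Mask: 255.254.0.0


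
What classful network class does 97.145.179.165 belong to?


First octet: 97
Binary: 01100001
0xxxxxxx -> Class A (1-126)
Class A, default mask 255.0.0.0 (/8)


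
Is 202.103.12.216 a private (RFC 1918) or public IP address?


RFC 1918 private ranges:
  10.0.0.0/8 (10.0.0.0 - 10.255.255.255)
  172.16.0.0/12 (172.16.0.0 - 172.31.255.255)
  192.168.0.0/16 (192.168.0.0 - 192.168.255.255)
Public (not in any RFC 1918 range)


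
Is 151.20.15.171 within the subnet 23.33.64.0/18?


Subnet network: 23.33.64.0
Test IP AND mask: 151.20.0.0
No, 151.20.15.171 is not in 23.33.64.0/18


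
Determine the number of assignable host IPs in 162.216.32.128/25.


Host bits = 32 - 25 = 7
Total addresses = 2^7 = 128
Usable = total - 2 (network and broadcast)
Usable hosts: 126


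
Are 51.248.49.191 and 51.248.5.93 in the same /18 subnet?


Mask: 255.255.192.0
51.248.49.191 AND mask = 51.248.0.0
51.248.5.93 AND mask = 51.248.0.0
Yes, same subnet (51.248.0.0)


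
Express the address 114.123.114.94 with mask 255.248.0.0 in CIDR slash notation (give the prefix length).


Binary: 11111111.11111000.00000000.00000000
Count leading 1s
Prefix: /13


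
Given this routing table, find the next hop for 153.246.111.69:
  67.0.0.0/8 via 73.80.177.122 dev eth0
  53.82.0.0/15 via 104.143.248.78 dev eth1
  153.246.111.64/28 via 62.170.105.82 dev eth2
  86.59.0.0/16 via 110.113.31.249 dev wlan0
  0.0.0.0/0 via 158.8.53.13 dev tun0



Longest prefix match for 153.246.111.69:
  /8 67.0.0.0: no
  /15 53.82.0.0: no
  /28 153.246.111.64: MATCH
  /16 86.59.0.0: no
  /0 0.0.0.0: MATCH
Selected: next-hop 62.170.105.82 via eth2 (matched /28)


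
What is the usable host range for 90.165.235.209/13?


Network: 90.160.0.0
Broadcast: 90.167.255.255
First usable = network + 1
Last usable = broadcast - 1
Range: 90.160.0.1 to 90.167.255.254


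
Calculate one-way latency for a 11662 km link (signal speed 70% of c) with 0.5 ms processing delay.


Speed = 0.7 * 3e5 km/s = 210000 km/s
Propagation delay = 11662 / 210000 = 0.0555 s = 55.5333 ms
Processing delay = 0.5 ms
Total one-way latency = 56.0333 ms


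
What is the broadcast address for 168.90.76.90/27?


Network: 168.90.76.64/27
Host bits = 5
Set all host bits to 1:
Broadcast: 168.90.76.95


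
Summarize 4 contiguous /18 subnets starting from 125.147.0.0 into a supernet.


Original prefix: /18
Number of subnets: 4 = 2^2
New prefix = 18 - 2 = 16
Supernet: 125.147.0.0/16


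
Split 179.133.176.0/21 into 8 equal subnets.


New prefix = 21 + 3 = 24
Each subnet has 256 addresses
  179.133.176.0/24
  179.133.177.0/24
  179.133.178.0/24
  179.133.179.0/24
  179.133.180.0/24
  179.133.181.0/24
  179.133.182.0/24
  179.133.183.0/24
Subnets: 179.133.176.0/24, 179.133.177.0/24, 179.133.178.0/24, 179.133.179.0/24, 179.133.180.0/24, 179.133.181.0/24, 179.133.182.0/24, 179.133.183.0/24


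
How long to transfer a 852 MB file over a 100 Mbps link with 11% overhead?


Effective throughput = 100 * (1 - 11/100) = 89 Mbps
File size in Mb = 852 * 8 = 6816 Mb
Time = 6816 / 89
Time = 76.5843 seconds


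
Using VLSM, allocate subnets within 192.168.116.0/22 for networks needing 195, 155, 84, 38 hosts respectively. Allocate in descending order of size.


195 hosts -> /24 (254 usable): 192.168.116.0/24
155 hosts -> /24 (254 usable): 192.168.117.0/24
84 hosts -> /25 (126 usable): 192.168.118.0/25
38 hosts -> /26 (62 usable): 192.168.118.128/26
Allocation: 192.168.116.0/24 (195 hosts, 254 usable); 192.168.117.0/24 (155 hosts, 254 usable); 192.168.118.0/25 (84 hosts, 126 usable); 192.168.118.128/26 (38 hosts, 62 usable)


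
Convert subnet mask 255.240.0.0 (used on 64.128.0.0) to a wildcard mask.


Subnet mask: 255.240.0.0
Wildcard = 255.255.255.255 - subnet mask
255 - 255 = 0
255 - 240 = 15
255 - 0 = 255
255 - 0 = 255
Wildcard: 0.15.255.255


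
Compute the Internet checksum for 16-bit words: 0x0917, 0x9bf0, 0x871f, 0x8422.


Sum all words (with carry folding):
+ 0x0917 = 0x0917
+ 0x9bf0 = 0xa507
+ 0x871f = 0x2c27
+ 0x8422 = 0xb049
One's complement: ~0xb049
Checksum = 0x4fb6


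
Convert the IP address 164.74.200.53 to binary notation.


164 = 10100100
74 = 01001010
200 = 11001000
53 = 00110101
Binary: 10100100.01001010.11001000.00110101


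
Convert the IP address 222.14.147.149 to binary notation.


222 = 11011110
14 = 00001110
147 = 10010011
149 = 10010101
Binary: 11011110.00001110.10010011.10010101


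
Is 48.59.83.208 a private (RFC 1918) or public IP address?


RFC 1918 private ranges:
  10.0.0.0/8 (10.0.0.0 - 10.255.255.255)
  172.16.0.0/12 (172.16.0.0 - 172.31.255.255)
  192.168.0.0/16 (192.168.0.0 - 192.168.255.255)
Public (not in any RFC 1918 range)


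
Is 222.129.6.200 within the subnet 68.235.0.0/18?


Subnet network: 68.235.0.0
Test IP AND mask: 222.129.0.0
No, 222.129.6.200 is not in 68.235.0.0/18


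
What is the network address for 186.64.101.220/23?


IP:   10111010.01000000.01100101.11011100
Mask: 11111111.11111111.11111110.00000000
AND operation:
Net:  10111010.01000000.01100100.00000000
Network: 186.64.100.0/23


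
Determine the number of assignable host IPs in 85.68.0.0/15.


Host bits = 32 - 15 = 17
Total addresses = 2^17 = 131072
Usable = total - 2 (network and broadcast)
Usable hosts: 131070


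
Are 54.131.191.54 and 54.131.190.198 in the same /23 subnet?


Mask: 255.255.254.0
54.131.191.54 AND mask = 54.131.190.0
54.131.190.198 AND mask = 54.131.190.0
Yes, same subnet (54.131.190.0)


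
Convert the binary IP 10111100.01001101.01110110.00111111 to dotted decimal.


10111100 = 188
01001101 = 77
01110110 = 118
00111111 = 63
IP: 188.77.118.63


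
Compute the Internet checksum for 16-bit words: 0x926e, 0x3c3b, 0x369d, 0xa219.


Sum all words (with carry folding):
+ 0x926e = 0x926e
+ 0x3c3b = 0xcea9
+ 0x369d = 0x0547
+ 0xa219 = 0xa760
One's complement: ~0xa760
Checksum = 0x589f


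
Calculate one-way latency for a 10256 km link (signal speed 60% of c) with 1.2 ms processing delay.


Speed = 0.6 * 3e5 km/s = 180000 km/s
Propagation delay = 10256 / 180000 = 0.057 s = 56.9778 ms
Processing delay = 1.2 ms
Total one-way latency = 58.1778 ms


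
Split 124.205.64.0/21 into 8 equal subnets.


New prefix = 21 + 3 = 24
Each subnet has 256 addresses
  124.205.64.0/24
  124.205.65.0/24
  124.205.66.0/24
  124.205.67.0/24
  124.205.68.0/24
  124.205.69.0/24
  124.205.70.0/24
  124.205.71.0/24
Subnets: 124.205.64.0/24, 124.205.65.0/24, 124.205.66.0/24, 124.205.67.0/24, 124.205.68.0/24, 124.205.69.0/24, 124.205.70.0/24, 124.205.71.0/24


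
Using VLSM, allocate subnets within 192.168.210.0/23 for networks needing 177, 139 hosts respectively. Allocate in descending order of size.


177 hosts -> /24 (254 usable): 192.168.210.0/24
139 hosts -> /24 (254 usable): 192.168.211.0/24
Allocation: 192.168.210.0/24 (177 hosts, 254 usable); 192.168.211.0/24 (139 hosts, 254 usable)


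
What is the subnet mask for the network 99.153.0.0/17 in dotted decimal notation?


/17 means 17 network bits, 15 host bits
Binary: 11111111111111111000000000000000
Mask: 255.255.128.0


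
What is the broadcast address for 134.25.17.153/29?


Network: 134.25.17.152/29
Host bits = 3
Set all host bits to 1:
Broadcast: 134.25.17.159


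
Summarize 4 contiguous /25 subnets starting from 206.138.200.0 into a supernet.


Original prefix: /25
Number of subnets: 4 = 2^2
New prefix = 25 - 2 = 23
Supernet: 206.138.200.0/23


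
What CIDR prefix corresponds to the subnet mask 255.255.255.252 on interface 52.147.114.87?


Binary: 11111111.11111111.11111111.11111100
Count leading 1s
Prefix: /30


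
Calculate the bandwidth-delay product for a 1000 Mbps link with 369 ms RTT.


BDP = bandwidth * RTT
= 1000 Mbps * 369 ms
= 1000 * 1e6 * 369 / 1000 bits
= 369000000 bits
= 46125000 bytes
= 45043.9453 KB
BDP = 369000000 bits (46125000 bytes)


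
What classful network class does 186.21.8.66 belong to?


First octet: 186
Binary: 10111010
10xxxxxx -> Class B (128-191)
Class B, default mask 255.255.0.0 (/16)


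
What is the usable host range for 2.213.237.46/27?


Network: 2.213.237.32
Broadcast: 2.213.237.63
First usable = network + 1
Last usable = broadcast - 1
Range: 2.213.237.33 to 2.213.237.62


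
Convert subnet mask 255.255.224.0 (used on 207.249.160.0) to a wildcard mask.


Subnet mask: 255.255.224.0
Wildcard = 255.255.255.255 - subnet mask
255 - 255 = 0
255 - 255 = 0
255 - 224 = 31
255 - 0 = 255
Wildcard: 0.0.31.255


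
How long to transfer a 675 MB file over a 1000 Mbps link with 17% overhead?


Effective throughput = 1000 * (1 - 17/100) = 830 Mbps
File size in Mb = 675 * 8 = 5400 Mb
Time = 5400 / 830
Time = 6.506 seconds


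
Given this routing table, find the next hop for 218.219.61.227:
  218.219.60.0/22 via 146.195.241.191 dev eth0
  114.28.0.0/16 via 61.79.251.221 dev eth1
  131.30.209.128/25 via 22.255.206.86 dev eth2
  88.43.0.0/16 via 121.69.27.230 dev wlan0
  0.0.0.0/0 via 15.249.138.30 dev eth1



Longest prefix match for 218.219.61.227:
  /22 218.219.60.0: MATCH
  /16 114.28.0.0: no
  /25 131.30.209.128: no
  /16 88.43.0.0: no
  /0 0.0.0.0: MATCH
Selected: next-hop 146.195.241.191 via eth0 (matched /22)
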